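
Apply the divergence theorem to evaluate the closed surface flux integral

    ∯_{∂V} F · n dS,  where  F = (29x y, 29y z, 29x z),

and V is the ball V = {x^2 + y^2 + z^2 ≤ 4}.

By the divergence theorem,

    ∯_{∂V} F · n dS = ∭_V (∇ · F) dV.

Compute the divergence:
    ∇ · F = ∂F_x/∂x + ∂F_y/∂y + ∂F_z/∂z = 29y + 29z + 29x = 29x + 29y + 29z.

In spherical coordinates, x = ρ sin(φ) cos(θ), y = ρ sin(φ) sin(θ), z = ρ cos(φ), dV = ρ^2 sin(φ) dρ dφ dθ, with 0 ≤ ρ ≤ 2, 0 ≤ φ ≤ π, 0 ≤ θ ≤ 2π.

The integrand, after substitution and multiplying by the volume element, becomes (29ρ (sqrt(2)sin(φ)sin(θ + π/4) + cos(φ))) · ρ^2 sin(φ), so

    ∭_V (∇·F) dV = ∫_0^{2π} ∫_0^{π} ∫_0^{2} (29ρ (sqrt(2)sin(φ)sin(θ + π/4) + cos(φ))) · ρ^2 sin(φ) dρ dφ dθ.

Inner (ρ from 0 to 2): 116(sqrt(2)sin(φ)sin(θ + π/4) + cos(φ))sin(φ).
Middle (φ from 0 to π): 58sqrt(2)π sin(θ + π/4).
Outer (θ from 0 to 2π): 0.

Therefore ∯_{∂V} F · n dS = 0.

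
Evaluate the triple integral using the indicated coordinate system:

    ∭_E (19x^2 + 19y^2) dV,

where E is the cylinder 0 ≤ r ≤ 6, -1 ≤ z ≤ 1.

In cylindrical coordinates, x = r cos(θ), y = r sin(θ), z = z, and dV = r dr dθ dz.

The integrand becomes 19r^2, so

    ∭_E (19x^2 + 19y^2) dV = ∫_{0}^{2π} ∫_{0}^{6} ∫_{-1}^{1} (19r^2) · r dz dr dθ.

Inner (z): 38r^3.
Middle (r from 0 to 6): 12312.
Outer (θ): 24624π.

Therefore the triple integral equals 24624π.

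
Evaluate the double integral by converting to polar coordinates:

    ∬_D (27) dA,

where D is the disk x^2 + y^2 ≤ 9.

The region D is 0 ≤ r ≤ 3, 0 ≤ θ ≤ 2π in polar coordinates, where x = r cos(θ), y = r sin(θ), and dA = r dr dθ.

Under the substitution, the integrand becomes 27, so

    ∬_D (27) dA = ∫_{0}^{2π} ∫_{0}^{3} (27) · r dr dθ.

Inner integral (in r): ∫_{0}^{3} (27) · r dr = 243/2.

Outer integral (in θ): ∫_{0}^{2π} (243/2) dθ = 243π.

Therefore ∬_D (27) dA = 243π.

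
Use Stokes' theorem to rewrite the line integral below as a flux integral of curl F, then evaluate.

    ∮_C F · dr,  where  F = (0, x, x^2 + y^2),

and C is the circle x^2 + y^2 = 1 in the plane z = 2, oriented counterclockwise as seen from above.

Let S be the flat disk x^2 + y^2 ≤ 1 in the plane z = 2, with upward unit normal n̂ = ẑ. By Stokes' theorem,

    ∮_C F · dr = ∬_S (∇ × F) · n̂ dS = ∬_D (curl F)_z dA,

where D is the disk x^2 + y^2 ≤ 1.

Compute the curl of F = (0, x, x^2 + y^2):
    (∇ × F)_x = ∂F_z/∂y - ∂F_y/∂z = 2y,
    (∇ × F)_y = ∂F_x/∂z - ∂F_z/∂x = -2x,
    (∇ × F)_z = ∂F_y/∂x - ∂F_x/∂y = 1.

On z = 2, (curl F)_z = 1.

Convert to polar (x = r cos θ, y = r sin θ, dA = r dr dθ); the integrand becomes 1, so

    ∬_D (curl F)_z dA = ∫_0^{2π} ∫_0^{1} (1) · r dr dθ.

Inner (r from 0 to 1): 1/2.
Outer (θ from 0 to 2π): π.

Therefore ∮_C F · dr = π.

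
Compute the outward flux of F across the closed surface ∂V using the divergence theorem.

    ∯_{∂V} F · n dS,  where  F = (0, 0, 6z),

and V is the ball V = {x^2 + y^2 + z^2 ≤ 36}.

By the divergence theorem,

    ∯_{∂V} F · n dS = ∭_V (∇ · F) dV.

Compute the divergence:
    ∇ · F = ∂F_x/∂x + ∂F_y/∂y + ∂F_z/∂z = 0 + 0 + 6 = 6.

In spherical coordinates, x = ρ sin(φ) cos(θ), y = ρ sin(φ) sin(θ), z = ρ cos(φ), dV = ρ^2 sin(φ) dρ dφ dθ, with 0 ≤ ρ ≤ 6, 0 ≤ φ ≤ π, 0 ≤ θ ≤ 2π.

The integrand, after substitution and multiplying by the volume element, becomes (6) · ρ^2 sin(φ), so

    ∭_V (∇·F) dV = ∫_0^{2π} ∫_0^{π} ∫_0^{6} (6) · ρ^2 sin(φ) dρ dφ dθ.

Inner (ρ from 0 to 6): 432sin(φ).
Middle (φ from 0 to π): 864.
Outer (θ from 0 to 2π): 1728π.

Therefore ∯_{∂V} F · n dS = 1728π.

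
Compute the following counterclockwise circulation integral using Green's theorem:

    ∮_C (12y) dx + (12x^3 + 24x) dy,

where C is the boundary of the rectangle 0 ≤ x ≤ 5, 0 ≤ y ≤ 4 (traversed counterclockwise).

Green's theorem converts the closed line integral into a double integral over the enclosed region D:

    ∮_C P dx + Q dy = ∬_D (∂Q/∂x - ∂P/∂y) dA.

Here P = 12y, Q = 12x^3 + 24x, so

    ∂Q/∂x = 36x^2 + 24,    ∂P/∂y = 12,
    ∂Q/∂x - ∂P/∂y = 36x^2 + 12.

D is the region 0 ≤ x ≤ 5, 0 ≤ y ≤ 4. Evaluating the double integral:

    ∬_D (36x^2 + 12) dA = ∫_0^{5} ∫_0^{4} (36x^2 + 12) dy dx.

Inner (y from 0 to 4): 144x^2 + 48.
Outer (x from 0 to 5): 6240.

Therefore ∮_C P dx + Q dy = 6240.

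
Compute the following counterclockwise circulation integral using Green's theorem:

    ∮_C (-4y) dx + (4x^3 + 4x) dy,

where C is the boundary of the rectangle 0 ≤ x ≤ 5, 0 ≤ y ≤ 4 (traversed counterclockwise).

Green's theorem converts the closed line integral into a double integral over the enclosed region D:

    ∮_C P dx + Q dy = ∬_D (∂Q/∂x - ∂P/∂y) dA.

Here P = -4y, Q = 4x^3 + 4x, so

    ∂Q/∂x = 12x^2 + 4,    ∂P/∂y = -4,
    ∂Q/∂x - ∂P/∂y = 12x^2 + 8.

D is the region 0 ≤ x ≤ 5, 0 ≤ y ≤ 4. Evaluating the double integral:

    ∬_D (12x^2 + 8) dA = ∫_0^{5} ∫_0^{4} (12x^2 + 8) dy dx.

Inner (y from 0 to 4): 48x^2 + 32.
Outer (x from 0 to 5): 2160.

Therefore ∮_C P dx + Q dy = 2160.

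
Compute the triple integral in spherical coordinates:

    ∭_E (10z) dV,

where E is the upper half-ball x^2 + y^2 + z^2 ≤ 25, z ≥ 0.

In spherical coordinates, x = ρ sin(φ) cos(θ), y = ρ sin(φ) sin(θ), z = ρ cos(φ), and dV = ρ^2 sin(φ) dρ dφ dθ.

The integrand becomes 10ρ cos(φ), so

    ∭_E (10z) dV = ∫_{0}^{2π} ∫_{0}^{π/2} ∫_{0}^{5} (10ρ cos(φ)) · ρ^2 sin(φ) dρ dφ dθ.

Inner (ρ): 3125sin(2φ)/4.
Middle (φ): 3125/4.
Outer (θ): 3125π/2.

Therefore the triple integral equals 3125π/2.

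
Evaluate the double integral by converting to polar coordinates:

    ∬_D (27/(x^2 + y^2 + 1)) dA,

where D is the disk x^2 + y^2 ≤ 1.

The region D is 0 ≤ r ≤ 1, 0 ≤ θ ≤ 2π in polar coordinates, where x = r cos(θ), y = r sin(θ), and dA = r dr dθ.

Under the substitution, the integrand becomes 27/(r^2 + 1), so

    ∬_D (27/(x^2 + y^2 + 1)) dA = ∫_{0}^{2π} ∫_{0}^{1} (27/(r^2 + 1)) · r dr dθ.

Inner integral (in r): ∫_{0}^{1} (27/(r^2 + 1)) · r dr = 27log(2)/2.

Outer integral (in θ): ∫_{0}^{2π} (27log(2)/2) dθ = 27π log(2).

Therefore ∬_D (27/(x^2 + y^2 + 1)) dA = 27π log(2).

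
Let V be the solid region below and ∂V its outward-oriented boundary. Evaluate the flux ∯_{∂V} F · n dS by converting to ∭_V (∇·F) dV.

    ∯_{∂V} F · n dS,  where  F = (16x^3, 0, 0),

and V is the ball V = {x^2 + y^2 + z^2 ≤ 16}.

By the divergence theorem,

    ∯_{∂V} F · n dS = ∭_V (∇ · F) dV.

Compute the divergence:
    ∇ · F = ∂F_x/∂x + ∂F_y/∂y + ∂F_z/∂z = 48x^2 + 0 + 0 = 48x^2.

In spherical coordinates, x = ρ sin(φ) cos(θ), y = ρ sin(φ) sin(θ), z = ρ cos(φ), dV = ρ^2 sin(φ) dρ dφ dθ, with 0 ≤ ρ ≤ 4, 0 ≤ φ ≤ π, 0 ≤ θ ≤ 2π.

The integrand, after substitution and multiplying by the volume element, becomes (48ρ^2sin(φ)^2cos(θ)^2) · ρ^2 sin(φ), so

    ∭_V (∇·F) dV = ∫_0^{2π} ∫_0^{π} ∫_0^{4} (48ρ^2sin(φ)^2cos(θ)^2) · ρ^2 sin(φ) dρ dφ dθ.

Inner (ρ from 0 to 4): 49152sin(φ)^3cos(θ)^2/5.
Middle (φ from 0 to π): 65536cos(θ)^2/5.
Outer (θ from 0 to 2π): 65536π/5.

Therefore ∯_{∂V} F · n dS = 65536π/5.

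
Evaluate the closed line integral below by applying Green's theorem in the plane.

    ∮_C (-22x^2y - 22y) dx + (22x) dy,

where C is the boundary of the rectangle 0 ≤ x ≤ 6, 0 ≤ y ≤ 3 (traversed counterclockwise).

Green's theorem converts the closed line integral into a double integral over the enclosed region D:

    ∮_C P dx + Q dy = ∬_D (∂Q/∂x - ∂P/∂y) dA.

Here P = -22x^2y - 22y, Q = 22x, so

    ∂Q/∂x = 22,    ∂P/∂y = -22x^2 - 22,
    ∂Q/∂x - ∂P/∂y = 22x^2 + 44.

D is the region 0 ≤ x ≤ 6, 0 ≤ y ≤ 3. Evaluating the double integral:

    ∬_D (22x^2 + 44) dA = ∫_0^{6} ∫_0^{3} (22x^2 + 44) dy dx.

Inner (y from 0 to 3): 66x^2 + 132.
Outer (x from 0 to 6): 5544.

Therefore ∮_C P dx + Q dy = 5544.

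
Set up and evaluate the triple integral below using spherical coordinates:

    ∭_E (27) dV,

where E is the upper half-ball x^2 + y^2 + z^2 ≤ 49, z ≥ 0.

In spherical coordinates, x = ρ sin(φ) cos(θ), y = ρ sin(φ) sin(θ), z = ρ cos(φ), and dV = ρ^2 sin(φ) dρ dφ dθ.

The integrand becomes 27, so

    ∭_E (27) dV = ∫_{0}^{2π} ∫_{0}^{π/2} ∫_{0}^{7} (27) · ρ^2 sin(φ) dρ dφ dθ.

Inner (ρ): 3087sin(φ).
Middle (φ): 3087.
Outer (θ): 6174π.

Therefore the triple integral equals 6174π.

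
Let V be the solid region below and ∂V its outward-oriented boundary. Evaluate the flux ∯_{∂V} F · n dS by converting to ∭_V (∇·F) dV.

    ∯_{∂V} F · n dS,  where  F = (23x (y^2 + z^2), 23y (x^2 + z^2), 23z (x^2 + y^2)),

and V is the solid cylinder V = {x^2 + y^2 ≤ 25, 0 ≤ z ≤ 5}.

By the divergence theorem,

    ∯_{∂V} F · n dS = ∭_V (∇ · F) dV.

Compute the divergence:
    ∇ · F = ∂F_x/∂x + ∂F_y/∂y + ∂F_z/∂z = 23y^2 + 23z^2 + 23x^2 + 23z^2 + 23x^2 + 23y^2 = 46x^2 + 46y^2 + 46z^2.

In cylindrical coordinates, x = r cos(θ), y = r sin(θ), z = z, dV = r dr dθ dz, with 0 ≤ r ≤ 5, 0 ≤ θ ≤ 2π, 0 ≤ z ≤ 5.

The integrand, after substitution and multiplying by the volume element, becomes (46r^2 + 46z^2) · r, so

    ∭_V (∇·F) dV = ∫_0^{2π} ∫_0^{5} ∫_0^{5} (46r^2 + 46z^2) · r dz dr dθ.

Inner (z from 0 to 5): 230r (r^2 + 25/3).
Middle (r from 0 to 5): 359375/6.
Outer (θ from 0 to 2π): 359375π/3.

Therefore ∯_{∂V} F · n dS = 359375π/3.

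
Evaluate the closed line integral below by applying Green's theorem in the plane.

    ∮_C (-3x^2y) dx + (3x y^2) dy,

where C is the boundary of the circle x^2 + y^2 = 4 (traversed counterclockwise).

Green's theorem converts the closed line integral into a double integral over the enclosed region D:

    ∮_C P dx + Q dy = ∬_D (∂Q/∂x - ∂P/∂y) dA.

Here P = -3x^2y, Q = 3x y^2, so

    ∂Q/∂x = 3y^2,    ∂P/∂y = -3x^2,
    ∂Q/∂x - ∂P/∂y = 3x^2 + 3y^2.

D is the region x^2 + y^2 ≤ 4. Evaluating the double integral:

In polar coordinates (x = r cos θ, y = r sin θ, dA = r dr dθ) the integrand becomes 3r^2, so

    ∬_D (3x^2 + 3y^2) dA = ∫_0^{2π} ∫_0^{2} (3r^2) · r dr dθ.

Inner (r from 0 to 2): 12.
Outer (θ from 0 to 2π): 24π.

Therefore ∮_C P dx + Q dy = 24π.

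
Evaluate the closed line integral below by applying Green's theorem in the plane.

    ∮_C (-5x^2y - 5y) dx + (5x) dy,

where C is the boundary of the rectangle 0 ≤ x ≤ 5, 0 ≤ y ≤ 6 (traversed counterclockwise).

Green's theorem converts the closed line integral into a double integral over the enclosed region D:

    ∮_C P dx + Q dy = ∬_D (∂Q/∂x - ∂P/∂y) dA.

Here P = -5x^2y - 5y, Q = 5x, so

    ∂Q/∂x = 5,    ∂P/∂y = -5x^2 - 5,
    ∂Q/∂x - ∂P/∂y = 5x^2 + 10.

D is the region 0 ≤ x ≤ 5, 0 ≤ y ≤ 6. Evaluating the double integral:

    ∬_D (5x^2 + 10) dA = ∫_0^{5} ∫_0^{6} (5x^2 + 10) dy dx.

Inner (y from 0 to 6): 30x^2 + 60.
Outer (x from 0 to 5): 1550.

Therefore ∮_C P dx + Q dy = 1550.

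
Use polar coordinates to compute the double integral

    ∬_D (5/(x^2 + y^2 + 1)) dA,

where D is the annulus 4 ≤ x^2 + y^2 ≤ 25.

The region D is 2 ≤ r ≤ 5, 0 ≤ θ ≤ 2π in polar coordinates, where x = r cos(θ), y = r sin(θ), and dA = r dr dθ.

Under the substitution, the integrand becomes 5/(r^2 + 1), so

    ∬_D (5/(x^2 + y^2 + 1)) dA = ∫_{0}^{2π} ∫_{2}^{5} (5/(r^2 + 1)) · r dr dθ.

Inner integral (in r): ∫_{2}^{5} (5/(r^2 + 1)) · r dr = log(676sqrt(130)/125).

Outer integral (in θ): ∫_{0}^{2π} (log(676sqrt(130)/125)) dθ = log((676sqrt(130)/125)^(2π)).

Therefore ∬_D (5/(x^2 + y^2 + 1)) dA = log((676sqrt(130)/125)^(2π)).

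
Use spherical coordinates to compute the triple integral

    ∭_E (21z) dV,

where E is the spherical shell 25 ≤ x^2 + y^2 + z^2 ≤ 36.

In spherical coordinates, x = ρ sin(φ) cos(θ), y = ρ sin(φ) sin(θ), z = ρ cos(φ), and dV = ρ^2 sin(φ) dρ dφ dθ.

The integrand becomes 21ρ cos(φ), so

    ∭_E (21z) dV = ∫_{0}^{2π} ∫_{0}^{π} ∫_{5}^{6} (21ρ cos(φ)) · ρ^2 sin(φ) dρ dφ dθ.

Inner (ρ): 14091sin(2φ)/8.
Middle (φ): 0.
Outer (θ): 0.

Therefore the triple integral equals 0.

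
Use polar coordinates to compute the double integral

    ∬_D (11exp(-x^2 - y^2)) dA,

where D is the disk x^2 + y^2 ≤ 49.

The region D is 0 ≤ r ≤ 7, 0 ≤ θ ≤ 2π in polar coordinates, where x = r cos(θ), y = r sin(θ), and dA = r dr dθ.

Under the substitution, the integrand becomes 11exp(-r^2), so

    ∬_D (11exp(-x^2 - y^2)) dA = ∫_{0}^{2π} ∫_{0}^{7} (11exp(-r^2)) · r dr dθ.

Inner integral (in r): ∫_{0}^{7} (11exp(-r^2)) · r dr = 11/2 - 11exp(-49)/2.

Outer integral (in θ): ∫_{0}^{2π} (11/2 - 11exp(-49)/2) dθ = -11π exp(-49) + 11π.

Therefore ∬_D (11exp(-x^2 - y^2)) dA = -11π exp(-49) + 11π.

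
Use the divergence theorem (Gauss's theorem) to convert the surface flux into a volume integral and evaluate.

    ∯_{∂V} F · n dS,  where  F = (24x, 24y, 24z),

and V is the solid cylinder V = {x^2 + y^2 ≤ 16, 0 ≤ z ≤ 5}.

By the divergence theorem,

    ∯_{∂V} F · n dS = ∭_V (∇ · F) dV.

Compute the divergence:
    ∇ · F = ∂F_x/∂x + ∂F_y/∂y + ∂F_z/∂z = 24 + 24 + 24 = 72.

In cylindrical coordinates, x = r cos(θ), y = r sin(θ), z = z, dV = r dr dθ dz, with 0 ≤ r ≤ 4, 0 ≤ θ ≤ 2π, 0 ≤ z ≤ 5.

The integrand, after substitution and multiplying by the volume element, becomes (72) · r, so

    ∭_V (∇·F) dV = ∫_0^{2π} ∫_0^{4} ∫_0^{5} (72) · r dz dr dθ.

Inner (z from 0 to 5): 360r.
Middle (r from 0 to 4): 2880.
Outer (θ from 0 to 2π): 5760π.

Therefore ∯_{∂V} F · n dS = 5760π.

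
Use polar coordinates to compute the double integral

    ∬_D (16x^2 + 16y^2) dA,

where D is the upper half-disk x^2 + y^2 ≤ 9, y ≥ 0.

The region D is 0 ≤ r ≤ 3, 0 ≤ θ ≤ π in polar coordinates, where x = r cos(θ), y = r sin(θ), and dA = r dr dθ.

Under the substitution, the integrand becomes 16r^2, so

    ∬_D (16x^2 + 16y^2) dA = ∫_{0}^{π} ∫_{0}^{3} (16r^2) · r dr dθ.

Inner integral (in r): ∫_{0}^{3} (16r^2) · r dr = 324.

Outer integral (in θ): ∫_{0}^{π} (324) dθ = 324π.

Therefore ∬_D (16x^2 + 16y^2) dA = 324π.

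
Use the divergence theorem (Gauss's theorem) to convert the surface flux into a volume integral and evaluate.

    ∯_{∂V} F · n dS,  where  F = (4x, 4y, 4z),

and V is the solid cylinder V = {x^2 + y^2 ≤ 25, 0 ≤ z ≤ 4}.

By the divergence theorem,

    ∯_{∂V} F · n dS = ∭_V (∇ · F) dV.

Compute the divergence:
    ∇ · F = ∂F_x/∂x + ∂F_y/∂y + ∂F_z/∂z = 4 + 4 + 4 = 12.

In cylindrical coordinates, x = r cos(θ), y = r sin(θ), z = z, dV = r dr dθ dz, with 0 ≤ r ≤ 5, 0 ≤ θ ≤ 2π, 0 ≤ z ≤ 4.

The integrand, after substitution and multiplying by the volume element, becomes (12) · r, so

    ∭_V (∇·F) dV = ∫_0^{2π} ∫_0^{5} ∫_0^{4} (12) · r dz dr dθ.

Inner (z from 0 to 4): 48r.
Middle (r from 0 to 5): 600.
Outer (θ from 0 to 2π): 1200π.

Therefore ∯_{∂V} F · n dS = 1200π.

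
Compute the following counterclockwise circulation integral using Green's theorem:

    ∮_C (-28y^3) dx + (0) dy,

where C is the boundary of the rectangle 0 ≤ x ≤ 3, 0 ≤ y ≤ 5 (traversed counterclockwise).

Green's theorem converts the closed line integral into a double integral over the enclosed region D:

    ∮_C P dx + Q dy = ∬_D (∂Q/∂x - ∂P/∂y) dA.

Here P = -28y^3, Q = 0, so

    ∂Q/∂x = 0,    ∂P/∂y = -84y^2,
    ∂Q/∂x - ∂P/∂y = 84y^2.

D is the region 0 ≤ x ≤ 3, 0 ≤ y ≤ 5. Evaluating the double integral:

    ∬_D (84y^2) dA = ∫_0^{3} ∫_0^{5} (84y^2) dy dx.

Inner (y from 0 to 5): 3500.
Outer (x from 0 to 3): 10500.

Therefore ∮_C P dx + Q dy = 10500.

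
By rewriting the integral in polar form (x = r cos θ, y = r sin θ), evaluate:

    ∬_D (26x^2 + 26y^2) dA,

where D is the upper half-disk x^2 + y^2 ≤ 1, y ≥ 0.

The region D is 0 ≤ r ≤ 1, 0 ≤ θ ≤ π in polar coordinates, where x = r cos(θ), y = r sin(θ), and dA = r dr dθ.

Under the substitution, the integrand becomes 26r^2, so

    ∬_D (26x^2 + 26y^2) dA = ∫_{0}^{π} ∫_{0}^{1} (26r^2) · r dr dθ.

Inner integral (in r): ∫_{0}^{1} (26r^2) · r dr = 13/2.

Outer integral (in θ): ∫_{0}^{π} (13/2) dθ = 13π/2.

Therefore ∬_D (26x^2 + 26y^2) dA = 13π/2.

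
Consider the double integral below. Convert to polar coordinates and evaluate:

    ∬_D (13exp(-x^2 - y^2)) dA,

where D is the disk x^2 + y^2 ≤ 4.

The region D is 0 ≤ r ≤ 2, 0 ≤ θ ≤ 2π in polar coordinates, where x = r cos(θ), y = r sin(θ), and dA = r dr dθ.

Under the substitution, the integrand becomes 13exp(-r^2), so

    ∬_D (13exp(-x^2 - y^2)) dA = ∫_{0}^{2π} ∫_{0}^{2} (13exp(-r^2)) · r dr dθ.

Inner integral (in r): ∫_{0}^{2} (13exp(-r^2)) · r dr = 13/2 - 13exp(-4)/2.

Outer integral (in θ): ∫_{0}^{2π} (13/2 - 13exp(-4)/2) dθ = -13π exp(-4) + 13π.

Therefore ∬_D (13exp(-x^2 - y^2)) dA = -13π exp(-4) + 13π.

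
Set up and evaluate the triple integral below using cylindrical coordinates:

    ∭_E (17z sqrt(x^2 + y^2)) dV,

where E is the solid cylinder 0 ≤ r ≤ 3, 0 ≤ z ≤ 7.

In cylindrical coordinates, x = r cos(θ), y = r sin(θ), z = z, and dV = r dr dθ dz.

The integrand becomes 17r z, so

    ∭_E (17z sqrt(x^2 + y^2)) dV = ∫_{0}^{2π} ∫_{0}^{3} ∫_{0}^{7} (17r z) · r dz dr dθ.

Inner (z): 833r^2/2.
Middle (r from 0 to 3): 7497/2.
Outer (θ): 7497π.

Therefore the triple integral equals 7497π.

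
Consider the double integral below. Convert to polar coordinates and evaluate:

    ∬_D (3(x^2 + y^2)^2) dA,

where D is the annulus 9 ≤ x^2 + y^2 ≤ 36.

The region D is 3 ≤ r ≤ 6, 0 ≤ θ ≤ 2π in polar coordinates, where x = r cos(θ), y = r sin(θ), and dA = r dr dθ.

Under the substitution, the integrand becomes 3r^4, so

    ∬_D (3(x^2 + y^2)^2) dA = ∫_{0}^{2π} ∫_{3}^{6} (3r^4) · r dr dθ.

Inner integral (in r): ∫_{3}^{6} (3r^4) · r dr = 45927/2.

Outer integral (in θ): ∫_{0}^{2π} (45927/2) dθ = 45927π.

Therefore ∬_D (3(x^2 + y^2)^2) dA = 45927π.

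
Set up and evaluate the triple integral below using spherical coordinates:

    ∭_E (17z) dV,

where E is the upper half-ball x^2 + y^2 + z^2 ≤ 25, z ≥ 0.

In spherical coordinates, x = ρ sin(φ) cos(θ), y = ρ sin(φ) sin(θ), z = ρ cos(φ), and dV = ρ^2 sin(φ) dρ dφ dθ.

The integrand becomes 17ρ cos(φ), so

    ∭_E (17z) dV = ∫_{0}^{2π} ∫_{0}^{π/2} ∫_{0}^{5} (17ρ cos(φ)) · ρ^2 sin(φ) dρ dφ dθ.

Inner (ρ): 10625sin(2φ)/8.
Middle (φ): 10625/8.
Outer (θ): 10625π/4.

Therefore the triple integral equals 10625π/4.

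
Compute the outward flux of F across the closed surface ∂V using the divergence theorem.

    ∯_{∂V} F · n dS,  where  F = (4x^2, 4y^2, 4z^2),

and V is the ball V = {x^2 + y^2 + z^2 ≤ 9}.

By the divergence theorem,

    ∯_{∂V} F · n dS = ∭_V (∇ · F) dV.

Compute the divergence:
    ∇ · F = ∂F_x/∂x + ∂F_y/∂y + ∂F_z/∂z = 8x + 8y + 8z.

In spherical coordinates, x = ρ sin(φ) cos(θ), y = ρ sin(φ) sin(θ), z = ρ cos(φ), dV = ρ^2 sin(φ) dρ dφ dθ, with 0 ≤ ρ ≤ 3, 0 ≤ φ ≤ π, 0 ≤ θ ≤ 2π.

The integrand, after substitution and multiplying by the volume element, becomes (8ρ (sqrt(2)sin(φ)sin(θ + π/4) + cos(φ))) · ρ^2 sin(φ), so

    ∭_V (∇·F) dV = ∫_0^{2π} ∫_0^{π} ∫_0^{3} (8ρ (sqrt(2)sin(φ)sin(θ + π/4) + cos(φ))) · ρ^2 sin(φ) dρ dφ dθ.

Inner (ρ from 0 to 3): 162(sqrt(2)sin(φ)sin(θ + π/4) + cos(φ))sin(φ).
Middle (φ from 0 to π): 81sqrt(2)π sin(θ + π/4).
Outer (θ from 0 to 2π): 0.

Therefore ∯_{∂V} F · n dS = 0.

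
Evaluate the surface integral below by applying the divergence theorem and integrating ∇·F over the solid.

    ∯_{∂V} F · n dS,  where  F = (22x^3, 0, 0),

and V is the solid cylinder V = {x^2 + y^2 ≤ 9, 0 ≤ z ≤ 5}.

By the divergence theorem,

    ∯_{∂V} F · n dS = ∭_V (∇ · F) dV.

Compute the divergence:
    ∇ · F = ∂F_x/∂x + ∂F_y/∂y + ∂F_z/∂z = 66x^2 + 0 + 0 = 66x^2.

In cylindrical coordinates, x = r cos(θ), y = r sin(θ), z = z, dV = r dr dθ dz, with 0 ≤ r ≤ 3, 0 ≤ θ ≤ 2π, 0 ≤ z ≤ 5.

The integrand, after substitution and multiplying by the volume element, becomes (66r^2cos(θ)^2) · r, so

    ∭_V (∇·F) dV = ∫_0^{2π} ∫_0^{3} ∫_0^{5} (66r^2cos(θ)^2) · r dz dr dθ.

Inner (z from 0 to 5): 330r^3cos(θ)^2.
Middle (r from 0 to 3): 13365cos(θ)^2/2.
Outer (θ from 0 to 2π): 13365π/2.

Therefore ∯_{∂V} F · n dS = 13365π/2.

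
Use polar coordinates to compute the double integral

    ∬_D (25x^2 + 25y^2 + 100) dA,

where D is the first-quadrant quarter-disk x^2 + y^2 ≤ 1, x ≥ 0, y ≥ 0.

The region D is 0 ≤ r ≤ 1, 0 ≤ θ ≤ π/2 in polar coordinates, where x = r cos(θ), y = r sin(θ), and dA = r dr dθ.

Under the substitution, the integrand becomes 25r^2 + 100, so

    ∬_D (25x^2 + 25y^2 + 100) dA = ∫_{0}^{π/2} ∫_{0}^{1} (25r^2 + 100) · r dr dθ.

Inner integral (in r): ∫_{0}^{1} (25r^2 + 100) · r dr = 225/4.

Outer integral (in θ): ∫_{0}^{π/2} (225/4) dθ = 225π/8.

Therefore ∬_D (25x^2 + 25y^2 + 100) dA = 225π/8.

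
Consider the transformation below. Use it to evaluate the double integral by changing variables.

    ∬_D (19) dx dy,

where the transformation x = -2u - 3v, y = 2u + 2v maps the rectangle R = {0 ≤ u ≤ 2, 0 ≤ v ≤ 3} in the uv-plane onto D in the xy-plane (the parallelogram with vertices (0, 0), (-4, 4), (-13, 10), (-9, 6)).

Compute the Jacobian determinant of (x, y) with respect to (u, v):

    ∂(x,y)/∂(u,v) = | -2  -3 | = (-2)(2) - (-3)(2) = 2.
                   | 2  2 |

Its absolute value is |J| = 2 (the area scaling factor).

Substituting x = -2u - 3v, y = 2u + 2v into the integrand,

    19 → 19,

so the integral becomes

    ∬_R (19) · |J| du dv = ∫_0^2 ∫_0^3 (38) dv du.

Inner (v): 114.
Outer (u): 228.

Therefore ∬_D (19) dx dy = 228.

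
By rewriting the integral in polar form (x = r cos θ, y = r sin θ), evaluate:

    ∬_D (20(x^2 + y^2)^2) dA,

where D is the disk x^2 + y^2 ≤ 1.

The region D is 0 ≤ r ≤ 1, 0 ≤ θ ≤ 2π in polar coordinates, where x = r cos(θ), y = r sin(θ), and dA = r dr dθ.

Under the substitution, the integrand becomes 20r^4, so

    ∬_D (20(x^2 + y^2)^2) dA = ∫_{0}^{2π} ∫_{0}^{1} (20r^4) · r dr dθ.

Inner integral (in r): ∫_{0}^{1} (20r^4) · r dr = 10/3.

Outer integral (in θ): ∫_{0}^{2π} (10/3) dθ = 20π/3.

Therefore ∬_D (20(x^2 + y^2)^2) dA = 20π/3.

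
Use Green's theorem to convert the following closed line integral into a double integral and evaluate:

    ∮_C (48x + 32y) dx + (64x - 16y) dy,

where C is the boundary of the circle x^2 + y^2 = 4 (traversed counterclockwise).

Green's theorem converts the closed line integral into a double integral over the enclosed region D:

    ∮_C P dx + Q dy = ∬_D (∂Q/∂x - ∂P/∂y) dA.

Here P = 48x + 32y, Q = 64x - 16y, so

    ∂Q/∂x = 64,    ∂P/∂y = 32,
    ∂Q/∂x - ∂P/∂y = 32.

D is the region x^2 + y^2 ≤ 4. Evaluating the double integral:

In polar coordinates (x = r cos θ, y = r sin θ, dA = r dr dθ) the integrand becomes 32, so

    ∬_D (32) dA = ∫_0^{2π} ∫_0^{2} (32) · r dr dθ.

Inner (r from 0 to 2): 64.
Outer (θ from 0 to 2π): 128π.

Therefore ∮_C P dx + Q dy = 128π.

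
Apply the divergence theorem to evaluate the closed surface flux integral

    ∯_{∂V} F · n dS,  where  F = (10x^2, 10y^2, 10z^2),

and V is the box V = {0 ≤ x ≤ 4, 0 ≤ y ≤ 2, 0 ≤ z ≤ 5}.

By the divergence theorem,

    ∯_{∂V} F · n dS = ∭_V (∇ · F) dV.

Compute the divergence:
    ∇ · F = ∂F_x/∂x + ∂F_y/∂y + ∂F_z/∂z = 20x + 20y + 20z.

V is a rectangular box, so dV = dx dy dz with 0 ≤ x ≤ 4, 0 ≤ y ≤ 2, 0 ≤ z ≤ 5.

Integrate (20x + 20y + 20z) over V as an iterated integral:

    ∭_V (∇·F) dV = ∫_0^{4} ∫_0^{2} ∫_0^{5} (20x + 20y + 20z) dz dy dx.

Inner (z from 0 to 5): 100x + 100y + 250.
Middle (y from 0 to 2): 200x + 700.
Outer (x from 0 to 4): 4400.

Therefore ∯_{∂V} F · n dS = 4400.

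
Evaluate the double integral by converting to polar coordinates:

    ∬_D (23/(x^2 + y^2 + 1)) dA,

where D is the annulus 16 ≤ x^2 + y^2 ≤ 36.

The region D is 4 ≤ r ≤ 6, 0 ≤ θ ≤ 2π in polar coordinates, where x = r cos(θ), y = r sin(θ), and dA = r dr dθ.

Under the substitution, the integrand becomes 23/(r^2 + 1), so

    ∬_D (23/(x^2 + y^2 + 1)) dA = ∫_{0}^{2π} ∫_{4}^{6} (23/(r^2 + 1)) · r dr dθ.

Inner integral (in r): ∫_{4}^{6} (23/(r^2 + 1)) · r dr = log(177917621779460413sqrt(629)/582622237229761).

Outer integral (in θ): ∫_{0}^{2π} (log(177917621779460413sqrt(629)/582622237229761)) dθ = log((177917621779460413sqrt(629)/582622237229761)^(2π)).

Therefore ∬_D (23/(x^2 + y^2 + 1)) dA = log((177917621779460413sqrt(629)/582622237229761)^(2π)).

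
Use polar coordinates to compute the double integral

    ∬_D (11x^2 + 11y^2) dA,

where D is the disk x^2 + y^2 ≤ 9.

The region D is 0 ≤ r ≤ 3, 0 ≤ θ ≤ 2π in polar coordinates, where x = r cos(θ), y = r sin(θ), and dA = r dr dθ.

Under the substitution, the integrand becomes 11r^2, so

    ∬_D (11x^2 + 11y^2) dA = ∫_{0}^{2π} ∫_{0}^{3} (11r^2) · r dr dθ.

Inner integral (in r): ∫_{0}^{3} (11r^2) · r dr = 891/4.

Outer integral (in θ): ∫_{0}^{2π} (891/4) dθ = 891π/2.

Therefore ∬_D (11x^2 + 11y^2) dA = 891π/2.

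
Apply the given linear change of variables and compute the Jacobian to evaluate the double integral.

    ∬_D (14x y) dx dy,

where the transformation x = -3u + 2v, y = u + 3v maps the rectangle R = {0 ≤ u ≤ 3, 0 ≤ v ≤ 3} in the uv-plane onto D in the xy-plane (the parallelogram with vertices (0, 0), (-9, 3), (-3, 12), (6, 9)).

Compute the Jacobian determinant of (x, y) with respect to (u, v):

    ∂(x,y)/∂(u,v) = | -3  2 | = (-3)(3) - (2)(1) = -11.
                   | 1  3 |

Its absolute value is |J| = 11 (the area scaling factor).

Substituting x = -3u + 2v, y = u + 3v into the integrand,

    14x y → -42u^2 - 98u v + 84v^2,

so the integral becomes

    ∬_R (-42u^2 - 98u v + 84v^2) · |J| du dv = ∫_0^3 ∫_0^3 (-462u^2 - 1078u v + 924v^2) dv du.

Inner (v): -1386u^2 - 4851u + 8316.
Outer (u): -18711/2.

Therefore ∬_D (14x y) dx dy = -18711/2.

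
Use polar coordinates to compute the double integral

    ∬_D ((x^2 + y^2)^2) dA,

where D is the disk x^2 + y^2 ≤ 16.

The region D is 0 ≤ r ≤ 4, 0 ≤ θ ≤ 2π in polar coordinates, where x = r cos(θ), y = r sin(θ), and dA = r dr dθ.

Under the substitution, the integrand becomes r^4, so

    ∬_D ((x^2 + y^2)^2) dA = ∫_{0}^{2π} ∫_{0}^{4} (r^4) · r dr dθ.

Inner integral (in r): ∫_{0}^{4} (r^4) · r dr = 2048/3.

Outer integral (in θ): ∫_{0}^{2π} (2048/3) dθ = 4096π/3.

Therefore ∬_D ((x^2 + y^2)^2) dA = 4096π/3.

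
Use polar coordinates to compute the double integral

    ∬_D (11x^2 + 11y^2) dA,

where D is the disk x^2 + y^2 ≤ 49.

The region D is 0 ≤ r ≤ 7, 0 ≤ θ ≤ 2π in polar coordinates, where x = r cos(θ), y = r sin(θ), and dA = r dr dθ.

Under the substitution, the integrand becomes 11r^2, so

    ∬_D (11x^2 + 11y^2) dA = ∫_{0}^{2π} ∫_{0}^{7} (11r^2) · r dr dθ.

Inner integral (in r): ∫_{0}^{7} (11r^2) · r dr = 26411/4.

Outer integral (in θ): ∫_{0}^{2π} (26411/4) dθ = 26411π/2.

Therefore ∬_D (11x^2 + 11y^2) dA = 26411π/2.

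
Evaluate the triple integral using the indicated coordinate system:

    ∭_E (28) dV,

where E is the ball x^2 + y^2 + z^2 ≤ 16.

In spherical coordinates, x = ρ sin(φ) cos(θ), y = ρ sin(φ) sin(θ), z = ρ cos(φ), and dV = ρ^2 sin(φ) dρ dφ dθ.

The integrand becomes 28, so

    ∭_E (28) dV = ∫_{0}^{2π} ∫_{0}^{π} ∫_{0}^{4} (28) · ρ^2 sin(φ) dρ dφ dθ.

Inner (ρ): 1792sin(φ)/3.
Middle (φ): 3584/3.
Outer (θ): 7168π/3.

Therefore the triple integral equals 7168π/3.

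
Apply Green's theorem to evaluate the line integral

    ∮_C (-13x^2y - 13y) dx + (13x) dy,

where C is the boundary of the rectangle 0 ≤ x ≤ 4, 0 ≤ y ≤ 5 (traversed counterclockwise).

Green's theorem converts the closed line integral into a double integral over the enclosed region D:

    ∮_C P dx + Q dy = ∬_D (∂Q/∂x - ∂P/∂y) dA.

Here P = -13x^2y - 13y, Q = 13x, so

    ∂Q/∂x = 13,    ∂P/∂y = -13x^2 - 13,
    ∂Q/∂x - ∂P/∂y = 13x^2 + 26.

D is the region 0 ≤ x ≤ 4, 0 ≤ y ≤ 5. Evaluating the double integral:

    ∬_D (13x^2 + 26) dA = ∫_0^{4} ∫_0^{5} (13x^2 + 26) dy dx.

Inner (y from 0 to 5): 65x^2 + 130.
Outer (x from 0 to 4): 5720/3.

Therefore ∮_C P dx + Q dy = 5720/3.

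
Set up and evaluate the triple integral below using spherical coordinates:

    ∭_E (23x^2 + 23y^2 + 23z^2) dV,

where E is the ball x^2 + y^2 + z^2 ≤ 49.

In spherical coordinates, x = ρ sin(φ) cos(θ), y = ρ sin(φ) sin(θ), z = ρ cos(φ), and dV = ρ^2 sin(φ) dρ dφ dθ.

The integrand becomes 23ρ^2, so

    ∭_E (23x^2 + 23y^2 + 23z^2) dV = ∫_{0}^{2π} ∫_{0}^{π} ∫_{0}^{7} (23ρ^2) · ρ^2 sin(φ) dρ dφ dθ.

Inner (ρ): 386561sin(φ)/5.
Middle (φ): 773122/5.
Outer (θ): 1546244π/5.

Therefore the triple integral equals 1546244π/5.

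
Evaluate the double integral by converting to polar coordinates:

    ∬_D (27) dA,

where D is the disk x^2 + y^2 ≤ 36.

The region D is 0 ≤ r ≤ 6, 0 ≤ θ ≤ 2π in polar coordinates, where x = r cos(θ), y = r sin(θ), and dA = r dr dθ.

Under the substitution, the integrand becomes 27, so

    ∬_D (27) dA = ∫_{0}^{2π} ∫_{0}^{6} (27) · r dr dθ.

Inner integral (in r): ∫_{0}^{6} (27) · r dr = 486.

Outer integral (in θ): ∫_{0}^{2π} (486) dθ = 972π.

Therefore ∬_D (27) dA = 972π.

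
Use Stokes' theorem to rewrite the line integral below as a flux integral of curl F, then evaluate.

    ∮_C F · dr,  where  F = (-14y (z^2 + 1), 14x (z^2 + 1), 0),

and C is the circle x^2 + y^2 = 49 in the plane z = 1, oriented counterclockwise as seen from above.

Let S be the flat disk x^2 + y^2 ≤ 49 in the plane z = 1, with upward unit normal n̂ = ẑ. By Stokes' theorem,

    ∮_C F · dr = ∬_S (∇ × F) · n̂ dS = ∬_D (curl F)_z dA,

where D is the disk x^2 + y^2 ≤ 49.

Compute the curl of F = (-14y (z^2 + 1), 14x (z^2 + 1), 0):
    (∇ × F)_x = ∂F_z/∂y - ∂F_y/∂z = -28x z,
    (∇ × F)_y = ∂F_x/∂z - ∂F_z/∂x = -28y z,
    (∇ × F)_z = ∂F_y/∂x - ∂F_x/∂y = 28z^2 + 28.

On z = 1, (curl F)_z = 56.

Convert to polar (x = r cos θ, y = r sin θ, dA = r dr dθ); the integrand becomes 56, so

    ∬_D (curl F)_z dA = ∫_0^{2π} ∫_0^{7} (56) · r dr dθ.

Inner (r from 0 to 7): 1372.
Outer (θ from 0 to 2π): 2744π.

Therefore ∮_C F · dr = 2744π.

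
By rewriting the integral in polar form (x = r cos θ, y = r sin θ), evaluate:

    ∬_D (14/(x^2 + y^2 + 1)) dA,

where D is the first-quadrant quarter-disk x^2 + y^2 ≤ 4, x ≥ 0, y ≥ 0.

The region D is 0 ≤ r ≤ 2, 0 ≤ θ ≤ π/2 in polar coordinates, where x = r cos(θ), y = r sin(θ), and dA = r dr dθ.

Under the substitution, the integrand becomes 14/(r^2 + 1), so

    ∬_D (14/(x^2 + y^2 + 1)) dA = ∫_{0}^{π/2} ∫_{0}^{2} (14/(r^2 + 1)) · r dr dθ.

Inner integral (in r): ∫_{0}^{2} (14/(r^2 + 1)) · r dr = log(78125).

Outer integral (in θ): ∫_{0}^{π/2} (log(78125)) dθ = log(78125^(π/2)).

Therefore ∬_D (14/(x^2 + y^2 + 1)) dA = log(78125^(π/2)).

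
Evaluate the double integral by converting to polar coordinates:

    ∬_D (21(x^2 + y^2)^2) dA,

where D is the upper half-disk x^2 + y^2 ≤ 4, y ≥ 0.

The region D is 0 ≤ r ≤ 2, 0 ≤ θ ≤ π in polar coordinates, where x = r cos(θ), y = r sin(θ), and dA = r dr dθ.

Under the substitution, the integrand becomes 21r^4, so

    ∬_D (21(x^2 + y^2)^2) dA = ∫_{0}^{π} ∫_{0}^{2} (21r^4) · r dr dθ.

Inner integral (in r): ∫_{0}^{2} (21r^4) · r dr = 224.

Outer integral (in θ): ∫_{0}^{π} (224) dθ = 224π.

Therefore ∬_D (21(x^2 + y^2)^2) dA = 224π.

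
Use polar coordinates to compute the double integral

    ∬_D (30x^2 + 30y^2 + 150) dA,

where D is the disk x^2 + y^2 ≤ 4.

The region D is 0 ≤ r ≤ 2, 0 ≤ θ ≤ 2π in polar coordinates, where x = r cos(θ), y = r sin(θ), and dA = r dr dθ.

Under the substitution, the integrand becomes 30r^2 + 150, so

    ∬_D (30x^2 + 30y^2 + 150) dA = ∫_{0}^{2π} ∫_{0}^{2} (30r^2 + 150) · r dr dθ.

Inner integral (in r): ∫_{0}^{2} (30r^2 + 150) · r dr = 420.

Outer integral (in θ): ∫_{0}^{2π} (420) dθ = 840π.

Therefore ∬_D (30x^2 + 30y^2 + 150) dA = 840π.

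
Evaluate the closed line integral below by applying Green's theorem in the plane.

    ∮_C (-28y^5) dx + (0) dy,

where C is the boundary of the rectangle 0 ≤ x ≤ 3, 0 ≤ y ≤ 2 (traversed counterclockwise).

Green's theorem converts the closed line integral into a double integral over the enclosed region D:

    ∮_C P dx + Q dy = ∬_D (∂Q/∂x - ∂P/∂y) dA.

Here P = -28y^5, Q = 0, so

    ∂Q/∂x = 0,    ∂P/∂y = -140y^4,
    ∂Q/∂x - ∂P/∂y = 140y^4.

D is the region 0 ≤ x ≤ 3, 0 ≤ y ≤ 2. Evaluating the double integral:

    ∬_D (140y^4) dA = ∫_0^{3} ∫_0^{2} (140y^4) dy dx.

Inner (y from 0 to 2): 896.
Outer (x from 0 to 3): 2688.

Therefore ∮_C P dx + Q dy = 2688.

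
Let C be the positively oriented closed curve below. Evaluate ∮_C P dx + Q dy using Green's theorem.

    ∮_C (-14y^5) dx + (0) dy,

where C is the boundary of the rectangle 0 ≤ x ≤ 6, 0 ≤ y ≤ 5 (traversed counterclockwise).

Green's theorem converts the closed line integral into a double integral over the enclosed region D:

    ∮_C P dx + Q dy = ∬_D (∂Q/∂x - ∂P/∂y) dA.

Here P = -14y^5, Q = 0, so

    ∂Q/∂x = 0,    ∂P/∂y = -70y^4,
    ∂Q/∂x - ∂P/∂y = 70y^4.

D is the region 0 ≤ x ≤ 6, 0 ≤ y ≤ 5. Evaluating the double integral:

    ∬_D (70y^4) dA = ∫_0^{6} ∫_0^{5} (70y^4) dy dx.

Inner (y from 0 to 5): 43750.
Outer (x from 0 to 6): 262500.

Therefore ∮_C P dx + Q dy = 262500.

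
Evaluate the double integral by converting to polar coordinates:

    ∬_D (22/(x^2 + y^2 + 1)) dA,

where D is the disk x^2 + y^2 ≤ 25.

The region D is 0 ≤ r ≤ 5, 0 ≤ θ ≤ 2π in polar coordinates, where x = r cos(θ), y = r sin(θ), and dA = r dr dθ.

Under the substitution, the integrand becomes 22/(r^2 + 1), so

    ∬_D (22/(x^2 + y^2 + 1)) dA = ∫_{0}^{2π} ∫_{0}^{5} (22/(r^2 + 1)) · r dr dθ.

Inner integral (in r): ∫_{0}^{5} (22/(r^2 + 1)) · r dr = log(3670344486987776).

Outer integral (in θ): ∫_{0}^{2π} (log(3670344486987776)) dθ = 22π log(26).

Therefore ∬_D (22/(x^2 + y^2 + 1)) dA = 22π log(26).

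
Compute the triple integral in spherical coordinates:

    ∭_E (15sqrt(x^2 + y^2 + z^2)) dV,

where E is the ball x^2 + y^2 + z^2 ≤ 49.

In spherical coordinates, x = ρ sin(φ) cos(θ), y = ρ sin(φ) sin(θ), z = ρ cos(φ), and dV = ρ^2 sin(φ) dρ dφ dθ.

The integrand becomes 15ρ, so

    ∭_E (15sqrt(x^2 + y^2 + z^2)) dV = ∫_{0}^{2π} ∫_{0}^{π} ∫_{0}^{7} (15ρ) · ρ^2 sin(φ) dρ dφ dθ.

Inner (ρ): 36015sin(φ)/4.
Middle (φ): 36015/2.
Outer (θ): 36015π.

Therefore the triple integral equals 36015π.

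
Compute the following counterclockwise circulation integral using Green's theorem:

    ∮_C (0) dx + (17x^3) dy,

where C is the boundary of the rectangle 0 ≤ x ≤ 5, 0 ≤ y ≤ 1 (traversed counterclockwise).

Green's theorem converts the closed line integral into a double integral over the enclosed region D:

    ∮_C P dx + Q dy = ∬_D (∂Q/∂x - ∂P/∂y) dA.

Here P = 0, Q = 17x^3, so

    ∂Q/∂x = 51x^2,    ∂P/∂y = 0,
    ∂Q/∂x - ∂P/∂y = 51x^2.

D is the region 0 ≤ x ≤ 5, 0 ≤ y ≤ 1. Evaluating the double integral:

    ∬_D (51x^2) dA = ∫_0^{5} ∫_0^{1} (51x^2) dy dx.

Inner (y from 0 to 1): 51x^2.
Outer (x from 0 to 5): 2125.

Therefore ∮_C P dx + Q dy = 2125.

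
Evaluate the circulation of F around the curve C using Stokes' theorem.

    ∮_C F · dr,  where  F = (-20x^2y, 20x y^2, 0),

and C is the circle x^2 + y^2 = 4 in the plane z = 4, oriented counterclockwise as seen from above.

Let S be the flat disk x^2 + y^2 ≤ 4 in the plane z = 4, with upward unit normal n̂ = ẑ. By Stokes' theorem,

    ∮_C F · dr = ∬_S (∇ × F) · n̂ dS = ∬_D (curl F)_z dA,

where D is the disk x^2 + y^2 ≤ 4.

Compute the curl of F = (-20x^2y, 20x y^2, 0):
    (∇ × F)_x = ∂F_z/∂y - ∂F_y/∂z = 0,
    (∇ × F)_y = ∂F_x/∂z - ∂F_z/∂x = 0,
    (∇ × F)_z = ∂F_y/∂x - ∂F_x/∂y = 20x^2 + 20y^2.

On z = 4, (curl F)_z = 20x^2 + 20y^2.

Convert to polar (x = r cos θ, y = r sin θ, dA = r dr dθ); the integrand becomes 20r^2, so

    ∬_D (curl F)_z dA = ∫_0^{2π} ∫_0^{2} (20r^2) · r dr dθ.

Inner (r from 0 to 2): 80.
Outer (θ from 0 to 2π): 160π.

Therefore ∮_C F · dr = 160π.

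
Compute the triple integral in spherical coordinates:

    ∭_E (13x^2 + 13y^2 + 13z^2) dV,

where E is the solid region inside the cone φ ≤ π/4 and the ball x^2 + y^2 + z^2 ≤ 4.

In spherical coordinates, x = ρ sin(φ) cos(θ), y = ρ sin(φ) sin(θ), z = ρ cos(φ), and dV = ρ^2 sin(φ) dρ dφ dθ.

The integrand becomes 13ρ^2, so

    ∭_E (13x^2 + 13y^2 + 13z^2) dV = ∫_{0}^{2π} ∫_{0}^{π/4} ∫_{0}^{2} (13ρ^2) · ρ^2 sin(φ) dρ dφ dθ.

Inner (ρ): 416sin(φ)/5.
Middle (φ): 416/5 - 208sqrt(2)/5.
Outer (θ): 416π (2 - sqrt(2))/5.

Therefore the triple integral equals 416π (2 - sqrt(2))/5.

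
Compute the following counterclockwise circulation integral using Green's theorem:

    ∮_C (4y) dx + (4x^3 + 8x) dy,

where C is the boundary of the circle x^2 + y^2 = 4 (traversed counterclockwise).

Green's theorem converts the closed line integral into a double integral over the enclosed region D:

    ∮_C P dx + Q dy = ∬_D (∂Q/∂x - ∂P/∂y) dA.

Here P = 4y, Q = 4x^3 + 8x, so

    ∂Q/∂x = 12x^2 + 8,    ∂P/∂y = 4,
    ∂Q/∂x - ∂P/∂y = 12x^2 + 4.

D is the region x^2 + y^2 ≤ 4. Evaluating the double integral:

In polar coordinates (x = r cos θ, y = r sin θ, dA = r dr dθ) the integrand becomes 12r^2cos(θ)^2 + 4, so

    ∬_D (12x^2 + 4) dA = ∫_0^{2π} ∫_0^{2} (12r^2cos(θ)^2 + 4) · r dr dθ.

Inner (r from 0 to 2): 48cos(θ)^2 + 8.
Outer (θ from 0 to 2π): 64π.

Therefore ∮_C P dx + Q dy = 64π.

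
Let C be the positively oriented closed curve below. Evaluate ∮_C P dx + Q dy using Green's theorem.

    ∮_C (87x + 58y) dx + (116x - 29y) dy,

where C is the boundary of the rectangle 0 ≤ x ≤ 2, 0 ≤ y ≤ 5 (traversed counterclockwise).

Green's theorem converts the closed line integral into a double integral over the enclosed region D:

    ∮_C P dx + Q dy = ∬_D (∂Q/∂x - ∂P/∂y) dA.

Here P = 87x + 58y, Q = 116x - 29y, so

    ∂Q/∂x = 116,    ∂P/∂y = 58,
    ∂Q/∂x - ∂P/∂y = 58.

D is the region 0 ≤ x ≤ 2, 0 ≤ y ≤ 5. Evaluating the double integral:

    ∬_D (58) dA = ∫_0^{2} ∫_0^{5} (58) dy dx.

Inner (y from 0 to 5): 290.
Outer (x from 0 to 2): 580.

Therefore ∮_C P dx + Q dy = 580.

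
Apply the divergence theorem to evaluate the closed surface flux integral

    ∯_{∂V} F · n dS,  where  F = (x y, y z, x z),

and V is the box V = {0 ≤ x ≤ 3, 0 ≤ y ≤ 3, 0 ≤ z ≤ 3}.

By the divergence theorem,

    ∯_{∂V} F · n dS = ∭_V (∇ · F) dV.

Compute the divergence:
    ∇ · F = ∂F_x/∂x + ∂F_y/∂y + ∂F_z/∂z = y + z + x = x + y + z.

V is a rectangular box, so dV = dx dy dz with 0 ≤ x ≤ 3, 0 ≤ y ≤ 3, 0 ≤ z ≤ 3.

Integrate (x + y + z) over V as an iterated integral:

    ∭_V (∇·F) dV = ∫_0^{3} ∫_0^{3} ∫_0^{3} (x + y + z) dz dy dx.

Inner (z from 0 to 3): 3x + 3y + 9/2.
Middle (y from 0 to 3): 9x + 27.
Outer (x from 0 to 3): 243/2.

Therefore ∯_{∂V} F · n dS = 243/2.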